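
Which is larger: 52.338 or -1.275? 52.338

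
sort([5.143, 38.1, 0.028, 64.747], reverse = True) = [64.747, 38.1, 5.143, 0.028]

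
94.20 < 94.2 False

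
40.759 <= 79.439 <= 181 True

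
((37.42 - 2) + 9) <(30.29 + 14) False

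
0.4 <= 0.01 False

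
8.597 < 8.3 False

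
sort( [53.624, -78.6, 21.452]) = [-78.6, 21.452, 53.624]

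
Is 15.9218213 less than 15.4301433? No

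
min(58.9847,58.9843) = 58.9843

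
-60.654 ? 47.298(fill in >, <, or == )<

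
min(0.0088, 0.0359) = 0.0088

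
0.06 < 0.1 True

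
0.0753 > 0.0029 True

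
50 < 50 False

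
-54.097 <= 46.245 True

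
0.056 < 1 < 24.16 True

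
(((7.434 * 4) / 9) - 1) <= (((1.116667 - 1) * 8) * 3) True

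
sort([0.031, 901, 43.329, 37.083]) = [0.031, 37.083, 43.329, 901]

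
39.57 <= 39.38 False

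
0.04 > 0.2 False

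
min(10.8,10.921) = 10.8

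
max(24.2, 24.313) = 24.313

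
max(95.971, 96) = 96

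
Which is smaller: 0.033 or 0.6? 0.033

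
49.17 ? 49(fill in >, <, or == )>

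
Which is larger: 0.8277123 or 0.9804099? 0.9804099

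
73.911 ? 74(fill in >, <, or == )<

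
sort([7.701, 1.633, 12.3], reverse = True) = [12.3, 7.701, 1.633]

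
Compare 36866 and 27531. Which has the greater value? 36866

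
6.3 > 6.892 False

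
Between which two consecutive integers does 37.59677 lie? 37 and 38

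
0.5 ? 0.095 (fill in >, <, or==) >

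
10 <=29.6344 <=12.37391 False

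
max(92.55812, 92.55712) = 92.55812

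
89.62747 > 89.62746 True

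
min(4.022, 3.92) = 3.92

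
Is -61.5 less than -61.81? No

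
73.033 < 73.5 True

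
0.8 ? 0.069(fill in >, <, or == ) >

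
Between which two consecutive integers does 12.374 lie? 12 and 13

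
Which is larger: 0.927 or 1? 1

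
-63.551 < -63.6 False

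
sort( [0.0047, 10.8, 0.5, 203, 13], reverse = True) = [203, 13, 10.8, 0.5, 0.0047]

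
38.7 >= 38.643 True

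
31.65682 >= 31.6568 True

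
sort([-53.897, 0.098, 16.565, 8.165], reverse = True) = [16.565, 8.165, 0.098, -53.897]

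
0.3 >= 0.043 True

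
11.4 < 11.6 True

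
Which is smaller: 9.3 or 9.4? 9.3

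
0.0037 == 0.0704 False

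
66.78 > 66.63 True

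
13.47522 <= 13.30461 False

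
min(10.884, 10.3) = 10.3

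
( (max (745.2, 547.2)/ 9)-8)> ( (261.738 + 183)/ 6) True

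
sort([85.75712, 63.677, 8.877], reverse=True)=[85.75712, 63.677, 8.877]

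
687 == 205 False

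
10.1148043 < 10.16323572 True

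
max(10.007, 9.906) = 10.007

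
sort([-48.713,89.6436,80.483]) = [-48.713,80.483,89.6436]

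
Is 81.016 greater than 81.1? No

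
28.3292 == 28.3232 False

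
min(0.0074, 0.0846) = 0.0074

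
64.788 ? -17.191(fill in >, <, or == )>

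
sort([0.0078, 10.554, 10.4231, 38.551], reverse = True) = [38.551, 10.554, 10.4231, 0.0078]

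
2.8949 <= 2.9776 True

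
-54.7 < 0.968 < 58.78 True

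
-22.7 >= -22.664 False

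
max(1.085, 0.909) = 1.085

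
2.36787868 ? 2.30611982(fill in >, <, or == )>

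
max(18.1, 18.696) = 18.696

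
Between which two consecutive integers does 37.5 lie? 37 and 38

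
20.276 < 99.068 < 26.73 False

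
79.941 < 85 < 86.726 True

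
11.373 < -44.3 False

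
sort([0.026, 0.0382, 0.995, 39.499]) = [0.026, 0.0382, 0.995, 39.499]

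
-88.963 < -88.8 True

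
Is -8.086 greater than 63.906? No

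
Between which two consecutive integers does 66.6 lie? 66 and 67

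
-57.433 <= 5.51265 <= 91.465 True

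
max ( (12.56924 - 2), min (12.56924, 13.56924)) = 12.56924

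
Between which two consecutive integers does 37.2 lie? 37 and 38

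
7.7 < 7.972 True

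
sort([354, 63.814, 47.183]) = [47.183, 63.814, 354]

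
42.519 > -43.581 True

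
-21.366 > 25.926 False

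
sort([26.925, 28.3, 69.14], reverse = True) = [69.14, 28.3, 26.925]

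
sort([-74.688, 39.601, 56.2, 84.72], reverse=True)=[84.72, 56.2, 39.601, -74.688]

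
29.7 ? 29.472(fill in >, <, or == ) >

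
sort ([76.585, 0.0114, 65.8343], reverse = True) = [76.585, 65.8343, 0.0114]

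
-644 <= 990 True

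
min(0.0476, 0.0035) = 0.0035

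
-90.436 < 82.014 True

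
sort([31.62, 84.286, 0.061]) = [0.061, 31.62, 84.286]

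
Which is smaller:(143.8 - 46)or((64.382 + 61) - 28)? ((64.382 + 61) - 28)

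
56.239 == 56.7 False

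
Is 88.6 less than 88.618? Yes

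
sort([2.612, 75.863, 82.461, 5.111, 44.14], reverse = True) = [82.461, 75.863, 44.14, 5.111, 2.612]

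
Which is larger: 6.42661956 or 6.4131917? 6.42661956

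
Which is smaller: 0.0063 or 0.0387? 0.0063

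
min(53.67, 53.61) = 53.61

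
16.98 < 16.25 False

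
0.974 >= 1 False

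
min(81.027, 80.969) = 80.969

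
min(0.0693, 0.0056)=0.0056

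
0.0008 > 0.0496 False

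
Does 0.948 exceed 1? No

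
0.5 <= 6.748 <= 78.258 True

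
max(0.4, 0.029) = 0.4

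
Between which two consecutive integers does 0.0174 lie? 0 and 1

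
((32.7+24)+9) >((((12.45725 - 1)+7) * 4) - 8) False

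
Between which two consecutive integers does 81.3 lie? 81 and 82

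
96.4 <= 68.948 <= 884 False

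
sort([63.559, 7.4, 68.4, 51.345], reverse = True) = [68.4, 63.559, 51.345, 7.4]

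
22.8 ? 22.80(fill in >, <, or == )==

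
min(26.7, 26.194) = 26.194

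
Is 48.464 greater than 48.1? Yes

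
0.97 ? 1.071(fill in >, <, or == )<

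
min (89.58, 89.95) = 89.58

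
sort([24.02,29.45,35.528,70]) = [24.02,29.45,35.528,70]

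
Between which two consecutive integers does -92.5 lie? -93 and -92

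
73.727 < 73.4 False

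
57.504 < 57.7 True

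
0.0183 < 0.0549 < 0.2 True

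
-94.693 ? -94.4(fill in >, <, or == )<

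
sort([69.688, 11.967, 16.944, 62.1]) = [11.967, 16.944, 62.1, 69.688]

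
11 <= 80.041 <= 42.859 False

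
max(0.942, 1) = 1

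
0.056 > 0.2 False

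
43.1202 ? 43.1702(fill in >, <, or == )<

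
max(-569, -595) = -569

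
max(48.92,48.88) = 48.92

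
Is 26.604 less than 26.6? No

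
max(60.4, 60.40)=60.40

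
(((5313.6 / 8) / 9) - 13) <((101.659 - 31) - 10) False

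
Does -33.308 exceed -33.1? No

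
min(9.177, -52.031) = -52.031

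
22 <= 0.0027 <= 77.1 False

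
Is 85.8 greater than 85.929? No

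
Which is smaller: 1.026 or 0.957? 0.957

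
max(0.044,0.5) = 0.5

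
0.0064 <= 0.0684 True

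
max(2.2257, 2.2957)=2.2957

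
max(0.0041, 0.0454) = 0.0454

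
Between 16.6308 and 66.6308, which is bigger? 66.6308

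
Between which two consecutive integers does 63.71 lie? 63 and 64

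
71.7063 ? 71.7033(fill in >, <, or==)>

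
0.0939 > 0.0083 True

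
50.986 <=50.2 False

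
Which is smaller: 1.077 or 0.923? 0.923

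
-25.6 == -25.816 False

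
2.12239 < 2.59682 True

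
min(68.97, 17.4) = 17.4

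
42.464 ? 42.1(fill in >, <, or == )>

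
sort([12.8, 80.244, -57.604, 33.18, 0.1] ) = [-57.604, 0.1, 12.8, 33.18, 80.244]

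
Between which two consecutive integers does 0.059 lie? 0 and 1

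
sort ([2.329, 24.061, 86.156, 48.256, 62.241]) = [2.329, 24.061, 48.256, 62.241, 86.156]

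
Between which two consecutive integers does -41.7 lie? -42 and -41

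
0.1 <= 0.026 False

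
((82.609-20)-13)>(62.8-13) False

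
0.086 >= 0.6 False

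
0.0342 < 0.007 False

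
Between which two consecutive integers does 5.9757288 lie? 5 and 6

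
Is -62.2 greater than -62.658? Yes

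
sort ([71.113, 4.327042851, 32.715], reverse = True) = [71.113, 32.715, 4.327042851]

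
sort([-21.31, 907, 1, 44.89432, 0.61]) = [-21.31, 0.61, 1, 44.89432, 907]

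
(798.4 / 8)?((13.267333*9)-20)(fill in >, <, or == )>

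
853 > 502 True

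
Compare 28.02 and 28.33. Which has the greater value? 28.33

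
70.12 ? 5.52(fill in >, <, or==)>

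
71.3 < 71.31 True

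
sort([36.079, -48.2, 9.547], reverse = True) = [36.079, 9.547, -48.2]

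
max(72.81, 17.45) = 72.81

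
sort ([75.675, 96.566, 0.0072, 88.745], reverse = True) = [96.566, 88.745, 75.675, 0.0072]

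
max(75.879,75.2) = 75.879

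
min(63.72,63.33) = 63.33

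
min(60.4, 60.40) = 60.4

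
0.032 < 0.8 True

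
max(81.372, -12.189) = 81.372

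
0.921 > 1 False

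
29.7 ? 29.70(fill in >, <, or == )==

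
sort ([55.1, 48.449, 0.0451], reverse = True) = [55.1, 48.449, 0.0451]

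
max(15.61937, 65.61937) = 65.61937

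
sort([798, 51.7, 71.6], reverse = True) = [798, 71.6, 51.7]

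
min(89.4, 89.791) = 89.4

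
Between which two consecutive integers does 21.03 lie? 21 and 22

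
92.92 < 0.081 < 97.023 False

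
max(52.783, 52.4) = 52.783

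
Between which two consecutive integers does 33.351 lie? 33 and 34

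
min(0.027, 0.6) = 0.027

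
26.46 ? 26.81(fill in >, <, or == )<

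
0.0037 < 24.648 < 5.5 False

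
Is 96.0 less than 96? No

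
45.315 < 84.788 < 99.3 True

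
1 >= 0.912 True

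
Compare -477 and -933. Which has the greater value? -477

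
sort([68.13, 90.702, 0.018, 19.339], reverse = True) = [90.702, 68.13, 19.339, 0.018]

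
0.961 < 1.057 True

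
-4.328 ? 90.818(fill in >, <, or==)<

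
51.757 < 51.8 True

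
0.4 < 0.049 False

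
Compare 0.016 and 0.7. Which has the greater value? 0.7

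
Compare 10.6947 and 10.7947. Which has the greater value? 10.7947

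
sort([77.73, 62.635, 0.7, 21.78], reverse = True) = [77.73, 62.635, 21.78, 0.7]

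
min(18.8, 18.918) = 18.8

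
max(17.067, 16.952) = 17.067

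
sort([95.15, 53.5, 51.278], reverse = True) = [95.15, 53.5, 51.278]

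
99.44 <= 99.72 True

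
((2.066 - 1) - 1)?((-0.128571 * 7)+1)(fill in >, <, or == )<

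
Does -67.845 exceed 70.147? No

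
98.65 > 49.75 True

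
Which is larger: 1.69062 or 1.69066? 1.69066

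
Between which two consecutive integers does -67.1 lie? -68 and -67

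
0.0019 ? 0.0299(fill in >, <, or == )<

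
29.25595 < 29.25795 True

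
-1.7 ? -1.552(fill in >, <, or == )<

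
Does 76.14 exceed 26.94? Yes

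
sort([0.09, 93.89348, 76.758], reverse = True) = [93.89348, 76.758, 0.09]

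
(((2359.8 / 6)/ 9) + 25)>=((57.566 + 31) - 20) True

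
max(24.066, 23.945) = 24.066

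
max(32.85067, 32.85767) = 32.85767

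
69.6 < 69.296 False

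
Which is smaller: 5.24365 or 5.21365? 5.21365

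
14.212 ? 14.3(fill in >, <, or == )<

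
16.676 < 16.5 False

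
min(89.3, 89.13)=89.13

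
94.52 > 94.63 False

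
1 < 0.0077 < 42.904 False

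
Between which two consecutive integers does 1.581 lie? 1 and 2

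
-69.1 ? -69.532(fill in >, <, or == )>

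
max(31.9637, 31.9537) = 31.9637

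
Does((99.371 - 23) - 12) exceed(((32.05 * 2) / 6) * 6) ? Yes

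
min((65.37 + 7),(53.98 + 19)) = 72.37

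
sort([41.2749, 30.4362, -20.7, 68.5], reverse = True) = [68.5, 41.2749, 30.4362, -20.7]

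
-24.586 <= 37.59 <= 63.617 True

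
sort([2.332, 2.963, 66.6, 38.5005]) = [2.332, 2.963, 38.5005, 66.6]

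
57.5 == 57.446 False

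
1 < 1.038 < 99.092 True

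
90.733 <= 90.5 False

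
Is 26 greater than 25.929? Yes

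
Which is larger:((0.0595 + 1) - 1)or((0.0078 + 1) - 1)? ((0.0595 + 1) - 1)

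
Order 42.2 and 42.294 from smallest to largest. 42.2, 42.294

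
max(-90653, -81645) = -81645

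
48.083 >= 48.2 False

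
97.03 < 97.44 True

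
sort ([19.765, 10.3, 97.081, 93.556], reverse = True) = [97.081, 93.556, 19.765, 10.3]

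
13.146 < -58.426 False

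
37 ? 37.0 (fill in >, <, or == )==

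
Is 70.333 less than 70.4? Yes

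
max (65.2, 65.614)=65.614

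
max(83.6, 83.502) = 83.6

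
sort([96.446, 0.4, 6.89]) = [0.4, 6.89, 96.446]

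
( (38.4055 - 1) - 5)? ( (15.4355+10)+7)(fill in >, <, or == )<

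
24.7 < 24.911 True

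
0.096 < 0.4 True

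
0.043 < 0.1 True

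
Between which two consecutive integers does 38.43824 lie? 38 and 39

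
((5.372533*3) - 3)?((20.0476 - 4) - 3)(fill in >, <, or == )>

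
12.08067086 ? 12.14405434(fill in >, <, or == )<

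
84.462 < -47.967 False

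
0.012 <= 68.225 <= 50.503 False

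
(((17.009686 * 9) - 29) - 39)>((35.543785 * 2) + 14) False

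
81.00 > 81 False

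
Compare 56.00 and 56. They are equal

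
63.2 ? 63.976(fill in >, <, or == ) <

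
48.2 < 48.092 False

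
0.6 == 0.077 False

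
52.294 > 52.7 False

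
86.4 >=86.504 False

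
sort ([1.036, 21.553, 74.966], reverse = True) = [74.966, 21.553, 1.036]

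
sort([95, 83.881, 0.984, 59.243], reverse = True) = [95, 83.881, 59.243, 0.984]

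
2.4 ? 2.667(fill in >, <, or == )<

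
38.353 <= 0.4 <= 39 False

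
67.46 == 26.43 False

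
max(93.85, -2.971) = 93.85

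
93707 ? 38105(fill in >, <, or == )>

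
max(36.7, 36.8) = 36.8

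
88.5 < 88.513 True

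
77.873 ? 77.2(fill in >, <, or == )>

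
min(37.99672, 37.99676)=37.99672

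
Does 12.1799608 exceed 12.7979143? No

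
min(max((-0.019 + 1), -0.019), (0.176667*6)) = 0.981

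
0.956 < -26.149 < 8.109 False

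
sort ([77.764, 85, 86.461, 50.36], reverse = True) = [86.461, 85, 77.764, 50.36]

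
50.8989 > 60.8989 False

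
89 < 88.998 False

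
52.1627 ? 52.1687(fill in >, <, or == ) <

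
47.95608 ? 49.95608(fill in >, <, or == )<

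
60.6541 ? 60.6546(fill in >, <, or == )<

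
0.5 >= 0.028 True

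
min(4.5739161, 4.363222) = 4.363222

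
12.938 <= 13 True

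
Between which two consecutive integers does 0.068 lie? 0 and 1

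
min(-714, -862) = -862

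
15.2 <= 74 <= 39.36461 False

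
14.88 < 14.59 False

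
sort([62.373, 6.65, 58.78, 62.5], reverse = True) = [62.5, 62.373, 58.78, 6.65]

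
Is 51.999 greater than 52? No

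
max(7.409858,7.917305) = 7.917305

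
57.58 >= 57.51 True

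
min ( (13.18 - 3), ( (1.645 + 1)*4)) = 10.18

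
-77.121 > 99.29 False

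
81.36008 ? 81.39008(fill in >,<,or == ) <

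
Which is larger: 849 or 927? 927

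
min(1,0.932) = 0.932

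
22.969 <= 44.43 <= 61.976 True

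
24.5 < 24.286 False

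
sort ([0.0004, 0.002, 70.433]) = [0.0004, 0.002, 70.433]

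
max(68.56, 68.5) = 68.56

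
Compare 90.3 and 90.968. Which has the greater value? 90.968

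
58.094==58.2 False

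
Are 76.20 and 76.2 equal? Yes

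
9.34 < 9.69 True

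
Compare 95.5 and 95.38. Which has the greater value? 95.5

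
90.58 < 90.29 False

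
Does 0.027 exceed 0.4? No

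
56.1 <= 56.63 True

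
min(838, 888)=838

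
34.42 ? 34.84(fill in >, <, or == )<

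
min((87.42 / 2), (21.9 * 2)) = 43.71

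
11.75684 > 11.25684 True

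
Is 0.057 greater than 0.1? No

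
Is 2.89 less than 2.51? No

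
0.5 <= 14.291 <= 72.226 True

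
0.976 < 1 True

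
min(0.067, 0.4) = 0.067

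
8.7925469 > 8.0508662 True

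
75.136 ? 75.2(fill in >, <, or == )<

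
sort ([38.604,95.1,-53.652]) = [-53.652,38.604,95.1]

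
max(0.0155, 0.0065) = 0.0155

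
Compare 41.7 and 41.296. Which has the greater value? 41.7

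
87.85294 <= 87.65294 False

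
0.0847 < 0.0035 False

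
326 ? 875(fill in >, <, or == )<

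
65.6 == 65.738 False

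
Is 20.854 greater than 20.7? Yes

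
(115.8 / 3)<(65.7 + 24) True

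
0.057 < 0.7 True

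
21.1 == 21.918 False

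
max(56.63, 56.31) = 56.63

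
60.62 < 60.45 False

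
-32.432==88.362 False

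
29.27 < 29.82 True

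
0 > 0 False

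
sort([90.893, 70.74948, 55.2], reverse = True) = [90.893, 70.74948, 55.2]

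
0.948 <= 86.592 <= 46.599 False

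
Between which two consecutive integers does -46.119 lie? -47 and -46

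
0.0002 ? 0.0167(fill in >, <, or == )<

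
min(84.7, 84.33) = 84.33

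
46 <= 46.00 True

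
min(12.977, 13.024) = 12.977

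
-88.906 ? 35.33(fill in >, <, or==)<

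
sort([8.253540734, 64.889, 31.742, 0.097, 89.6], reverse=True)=[89.6, 64.889, 31.742, 8.253540734, 0.097]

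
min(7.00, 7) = 7.00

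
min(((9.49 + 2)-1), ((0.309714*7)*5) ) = 10.49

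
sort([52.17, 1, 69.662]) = [1, 52.17, 69.662]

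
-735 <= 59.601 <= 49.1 False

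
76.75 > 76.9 False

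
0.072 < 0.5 True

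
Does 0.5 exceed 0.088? Yes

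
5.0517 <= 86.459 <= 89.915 True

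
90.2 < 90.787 True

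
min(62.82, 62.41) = 62.41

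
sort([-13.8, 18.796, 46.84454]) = [-13.8, 18.796, 46.84454]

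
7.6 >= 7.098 True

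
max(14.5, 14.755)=14.755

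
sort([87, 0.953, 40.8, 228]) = [0.953, 40.8, 87, 228]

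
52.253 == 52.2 False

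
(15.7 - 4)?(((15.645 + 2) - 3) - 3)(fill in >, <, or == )>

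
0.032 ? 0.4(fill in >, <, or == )<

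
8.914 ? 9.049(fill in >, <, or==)<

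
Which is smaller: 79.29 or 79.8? 79.29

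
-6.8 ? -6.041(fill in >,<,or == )<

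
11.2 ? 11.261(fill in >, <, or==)<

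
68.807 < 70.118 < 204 True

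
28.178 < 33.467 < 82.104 True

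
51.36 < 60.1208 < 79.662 True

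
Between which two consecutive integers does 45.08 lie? 45 and 46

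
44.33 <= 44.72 True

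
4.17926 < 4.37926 True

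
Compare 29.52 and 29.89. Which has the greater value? 29.89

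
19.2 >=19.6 False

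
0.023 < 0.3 True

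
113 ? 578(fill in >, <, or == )<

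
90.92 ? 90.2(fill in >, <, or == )>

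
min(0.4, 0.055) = 0.055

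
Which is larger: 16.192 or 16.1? 16.192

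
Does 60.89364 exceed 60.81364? Yes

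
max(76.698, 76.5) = 76.698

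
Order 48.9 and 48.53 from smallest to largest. 48.53, 48.9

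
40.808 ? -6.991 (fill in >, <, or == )>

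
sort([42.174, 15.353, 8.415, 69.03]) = [8.415, 15.353, 42.174, 69.03]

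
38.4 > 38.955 False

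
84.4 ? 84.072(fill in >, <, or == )>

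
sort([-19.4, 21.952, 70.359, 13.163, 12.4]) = [-19.4, 12.4, 13.163, 21.952, 70.359]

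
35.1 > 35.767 False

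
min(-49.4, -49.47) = -49.47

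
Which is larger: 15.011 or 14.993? 15.011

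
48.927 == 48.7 False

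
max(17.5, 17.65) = 17.65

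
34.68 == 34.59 False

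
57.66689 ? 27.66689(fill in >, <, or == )>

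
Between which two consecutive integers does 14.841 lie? 14 and 15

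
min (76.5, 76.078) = 76.078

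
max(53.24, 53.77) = 53.77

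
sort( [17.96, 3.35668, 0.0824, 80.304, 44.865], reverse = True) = [80.304, 44.865, 17.96, 3.35668, 0.0824]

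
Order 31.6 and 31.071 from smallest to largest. 31.071, 31.6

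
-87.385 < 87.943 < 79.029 False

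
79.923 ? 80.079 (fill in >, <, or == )<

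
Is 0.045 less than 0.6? Yes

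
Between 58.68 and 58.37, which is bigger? 58.68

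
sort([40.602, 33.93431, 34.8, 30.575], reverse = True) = [40.602, 34.8, 33.93431, 30.575]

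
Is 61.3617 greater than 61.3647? No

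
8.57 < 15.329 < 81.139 True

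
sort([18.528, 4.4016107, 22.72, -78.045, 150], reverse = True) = [150, 22.72, 18.528, 4.4016107, -78.045]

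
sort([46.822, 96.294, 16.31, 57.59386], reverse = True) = [96.294, 57.59386, 46.822, 16.31]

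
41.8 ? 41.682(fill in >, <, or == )>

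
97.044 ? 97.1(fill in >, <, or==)<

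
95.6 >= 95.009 True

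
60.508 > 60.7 False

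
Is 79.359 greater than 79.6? No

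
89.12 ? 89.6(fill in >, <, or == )<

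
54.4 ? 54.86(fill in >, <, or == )<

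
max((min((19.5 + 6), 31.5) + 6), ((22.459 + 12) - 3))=31.5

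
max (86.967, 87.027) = 87.027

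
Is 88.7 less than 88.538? No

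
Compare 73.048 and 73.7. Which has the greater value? 73.7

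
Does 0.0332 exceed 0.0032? Yes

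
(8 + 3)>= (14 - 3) True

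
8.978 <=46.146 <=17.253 False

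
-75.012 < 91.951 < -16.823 False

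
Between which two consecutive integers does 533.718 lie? 533 and 534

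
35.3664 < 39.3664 True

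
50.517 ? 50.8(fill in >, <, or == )<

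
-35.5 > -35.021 False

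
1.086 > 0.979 True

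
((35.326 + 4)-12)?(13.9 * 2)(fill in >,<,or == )<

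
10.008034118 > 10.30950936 False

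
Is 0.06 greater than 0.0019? Yes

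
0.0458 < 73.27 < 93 True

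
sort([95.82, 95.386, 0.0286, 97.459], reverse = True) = [97.459, 95.82, 95.386, 0.0286]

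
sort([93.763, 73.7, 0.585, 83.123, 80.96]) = [0.585, 73.7, 80.96, 83.123, 93.763]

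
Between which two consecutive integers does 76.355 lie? 76 and 77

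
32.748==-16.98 False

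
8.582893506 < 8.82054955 True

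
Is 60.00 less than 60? No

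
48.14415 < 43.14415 False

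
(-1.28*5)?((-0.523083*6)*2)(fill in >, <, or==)<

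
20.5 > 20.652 False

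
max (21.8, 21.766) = 21.8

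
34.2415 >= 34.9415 False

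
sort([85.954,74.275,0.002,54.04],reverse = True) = [85.954,74.275,54.04,0.002]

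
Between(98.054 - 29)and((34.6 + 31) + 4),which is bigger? ((34.6 + 31) + 4)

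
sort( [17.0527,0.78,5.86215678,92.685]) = [0.78,5.86215678,17.0527,92.685]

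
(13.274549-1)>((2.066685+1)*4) True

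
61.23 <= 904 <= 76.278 False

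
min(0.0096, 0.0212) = 0.0096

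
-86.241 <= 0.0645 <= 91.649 True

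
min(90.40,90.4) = 90.40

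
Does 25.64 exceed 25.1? Yes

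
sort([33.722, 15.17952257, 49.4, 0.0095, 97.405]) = [0.0095, 15.17952257, 33.722, 49.4, 97.405]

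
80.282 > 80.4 False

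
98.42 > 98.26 True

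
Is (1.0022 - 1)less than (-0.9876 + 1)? Yes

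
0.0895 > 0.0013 True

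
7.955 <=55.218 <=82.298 True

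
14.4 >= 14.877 False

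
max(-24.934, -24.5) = -24.5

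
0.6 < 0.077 False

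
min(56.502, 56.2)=56.2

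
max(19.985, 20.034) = 20.034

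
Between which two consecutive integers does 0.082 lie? 0 and 1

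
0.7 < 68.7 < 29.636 False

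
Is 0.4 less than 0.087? No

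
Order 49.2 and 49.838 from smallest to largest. 49.2, 49.838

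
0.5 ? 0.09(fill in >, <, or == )>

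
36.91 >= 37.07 False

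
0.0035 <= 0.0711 True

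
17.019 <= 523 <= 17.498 False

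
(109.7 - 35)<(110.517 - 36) False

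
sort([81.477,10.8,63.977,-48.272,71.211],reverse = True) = [81.477,71.211,63.977,10.8,-48.272]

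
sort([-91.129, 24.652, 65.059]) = [-91.129, 24.652, 65.059]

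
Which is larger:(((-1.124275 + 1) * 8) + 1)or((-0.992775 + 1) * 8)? ((-0.992775 + 1) * 8)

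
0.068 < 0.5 True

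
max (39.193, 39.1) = 39.193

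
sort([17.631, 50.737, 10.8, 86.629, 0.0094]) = [0.0094, 10.8, 17.631, 50.737, 86.629]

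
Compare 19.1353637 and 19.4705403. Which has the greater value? 19.4705403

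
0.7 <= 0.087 False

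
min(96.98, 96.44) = 96.44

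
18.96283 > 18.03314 True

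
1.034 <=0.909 False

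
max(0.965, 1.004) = 1.004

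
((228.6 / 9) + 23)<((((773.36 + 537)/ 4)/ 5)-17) True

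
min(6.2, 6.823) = 6.2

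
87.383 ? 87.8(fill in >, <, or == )<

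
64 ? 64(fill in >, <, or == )==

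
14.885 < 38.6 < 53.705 True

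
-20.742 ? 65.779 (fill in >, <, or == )<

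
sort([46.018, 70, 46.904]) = [46.018, 46.904, 70]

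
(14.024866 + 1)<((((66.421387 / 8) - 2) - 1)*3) True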